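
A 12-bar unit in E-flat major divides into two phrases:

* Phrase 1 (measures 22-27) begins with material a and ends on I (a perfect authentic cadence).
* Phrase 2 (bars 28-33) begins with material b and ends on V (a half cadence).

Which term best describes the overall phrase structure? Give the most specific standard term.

phrase group

The second phrase closes with a half cadence, which is not stronger than the first phrase's perfect authentic cadence; without a weak→strong cadential pair there is no antecedent–consequent relationship, so this is a phrase group rather than a period.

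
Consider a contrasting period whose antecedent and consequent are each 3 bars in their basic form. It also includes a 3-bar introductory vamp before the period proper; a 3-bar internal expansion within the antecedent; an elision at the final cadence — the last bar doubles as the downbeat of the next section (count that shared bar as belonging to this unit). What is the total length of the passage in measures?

12 measures

Basic contrasting period: 3 + 3 = 6 bars.
6 (basic form) + 3 (introduction) + 3 (internal expansion) = 12.
The elision shares a bar with the next section but does not change this unit's count.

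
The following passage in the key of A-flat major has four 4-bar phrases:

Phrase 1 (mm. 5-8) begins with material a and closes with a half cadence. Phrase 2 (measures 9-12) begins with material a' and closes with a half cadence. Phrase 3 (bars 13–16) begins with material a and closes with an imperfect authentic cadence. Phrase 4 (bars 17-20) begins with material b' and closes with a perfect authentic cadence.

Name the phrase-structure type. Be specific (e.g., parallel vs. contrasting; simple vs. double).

Four phrases in two halves: the first half (mm. 5–12) ends with a half cadence, the second (mm. 13–20) with a perfect authentic cadence — a large antecedent–consequent pair, i.e. a double period.
Phrase 3 begins with the same material as phrase 1, making it parallel.

parallel double period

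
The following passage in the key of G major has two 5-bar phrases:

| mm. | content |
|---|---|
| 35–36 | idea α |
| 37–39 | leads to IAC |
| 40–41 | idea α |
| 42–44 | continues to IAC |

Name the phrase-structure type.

Both phrases have the same opening (α) and the same cadence (imperfect authentic cadence): the second is a restatement, not a consequent, so this is a repeated phrase rather than a period.

repeated phrase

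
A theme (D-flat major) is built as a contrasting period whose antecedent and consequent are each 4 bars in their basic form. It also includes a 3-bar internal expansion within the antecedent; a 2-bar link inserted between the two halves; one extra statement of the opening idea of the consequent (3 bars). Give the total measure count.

16 measures

Basic contrasting period: 4 + 4 = 8 bars.
8 (basic form) + 3 (internal expansion) + 2 (link) + 3 (extra statement) = 16.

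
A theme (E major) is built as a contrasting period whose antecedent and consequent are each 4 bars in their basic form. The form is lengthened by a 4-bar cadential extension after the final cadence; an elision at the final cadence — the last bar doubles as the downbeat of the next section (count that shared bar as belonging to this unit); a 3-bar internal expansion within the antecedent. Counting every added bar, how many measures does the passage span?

15 measures

Basic contrasting period: 4 + 4 = 8 bars.
8 (basic form) + 4 (cadential extension) + 3 (internal expansion) = 15.
The elision shares a bar with the next section but does not change this unit's count.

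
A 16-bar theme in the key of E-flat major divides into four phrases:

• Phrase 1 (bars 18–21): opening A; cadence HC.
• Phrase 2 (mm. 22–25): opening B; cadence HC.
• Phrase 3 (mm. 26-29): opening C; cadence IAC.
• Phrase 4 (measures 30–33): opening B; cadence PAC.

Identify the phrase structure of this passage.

Four phrases in two halves: the first half (mm. 18-25) ends with a half cadence, the second (mm. 26-33) with a perfect authentic cadence — a large antecedent–consequent pair, i.e. a double period.
Phrase 3 begins with different material from phrase 1, making it contrasting.

contrasting double period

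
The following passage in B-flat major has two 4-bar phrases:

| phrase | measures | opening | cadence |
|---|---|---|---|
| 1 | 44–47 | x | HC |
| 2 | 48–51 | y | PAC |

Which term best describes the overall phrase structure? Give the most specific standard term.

Phrase 1 ends with a half cadence (weaker) and phrase 2 with a perfect authentic cadence (stronger): antecedent + consequent = a period.
The two phrases open with different material (x / y), so the period is contrasting.

contrasting period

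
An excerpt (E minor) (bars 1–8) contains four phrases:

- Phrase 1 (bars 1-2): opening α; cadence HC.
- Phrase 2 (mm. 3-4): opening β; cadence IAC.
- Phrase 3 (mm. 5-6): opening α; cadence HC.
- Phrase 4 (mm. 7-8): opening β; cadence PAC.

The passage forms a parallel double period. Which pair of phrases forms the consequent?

phrases 3 and 4

In a double period the first pair of phrases (ending imperfect authentic cadence) is the large antecedent and the second pair (ending perfect authentic cadence) is the large consequent; the consequent is phrases 3 and 4.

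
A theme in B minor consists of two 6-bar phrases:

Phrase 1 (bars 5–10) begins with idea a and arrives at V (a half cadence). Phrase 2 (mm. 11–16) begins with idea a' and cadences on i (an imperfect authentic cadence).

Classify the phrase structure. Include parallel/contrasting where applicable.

Phrase 1 ends with a half cadence (weaker) and phrase 2 with an imperfect authentic cadence (stronger): antecedent + consequent = a period.
The two phrases open with the same material (a / a'), so the period is parallel.

parallel period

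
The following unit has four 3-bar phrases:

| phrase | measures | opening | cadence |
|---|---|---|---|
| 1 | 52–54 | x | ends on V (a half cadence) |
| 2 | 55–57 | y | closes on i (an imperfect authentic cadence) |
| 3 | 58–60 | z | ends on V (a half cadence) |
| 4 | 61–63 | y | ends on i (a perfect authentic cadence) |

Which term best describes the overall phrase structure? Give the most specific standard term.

contrasting double period

Four phrases in two halves: the first half (mm. 52–57) ends with an imperfect authentic cadence, the second (bars 58-63) with a perfect authentic cadence — a large antecedent–consequent pair, i.e. a double period.
Phrase 3 begins with different material from phrase 1, making it contrasting.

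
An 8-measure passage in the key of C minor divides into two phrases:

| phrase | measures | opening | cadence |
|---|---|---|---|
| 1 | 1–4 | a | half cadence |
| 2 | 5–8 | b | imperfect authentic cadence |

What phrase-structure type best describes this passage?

Phrase 1 ends with a half cadence (weaker) and phrase 2 with an imperfect authentic cadence (stronger): antecedent + consequent = a period.
The two phrases open with different material (a / b), so the period is contrasting.

contrasting period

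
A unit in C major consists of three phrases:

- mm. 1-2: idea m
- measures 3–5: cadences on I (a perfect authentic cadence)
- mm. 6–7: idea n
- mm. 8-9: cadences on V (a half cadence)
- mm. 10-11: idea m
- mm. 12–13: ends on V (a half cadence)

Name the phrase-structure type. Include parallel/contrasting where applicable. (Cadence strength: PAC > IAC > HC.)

The final phrase closes with a half cadence, which is not stronger than the preceding half cadence; the 3 phrases lack an overall antecedent–consequent design and so form a phrase group.

phrase group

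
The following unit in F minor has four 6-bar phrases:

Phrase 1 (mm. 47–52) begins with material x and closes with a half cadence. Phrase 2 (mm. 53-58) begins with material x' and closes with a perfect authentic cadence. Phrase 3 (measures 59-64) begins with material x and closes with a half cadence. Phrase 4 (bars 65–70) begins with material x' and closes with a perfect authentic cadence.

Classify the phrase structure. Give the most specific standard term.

repeated period

The cadence pattern HC–PAC–HC–PAC is weak–strong twice, and phrases 3–4 restate phrases 1–2: a period heard twice, not a double period (which would end weakly at phrase 2).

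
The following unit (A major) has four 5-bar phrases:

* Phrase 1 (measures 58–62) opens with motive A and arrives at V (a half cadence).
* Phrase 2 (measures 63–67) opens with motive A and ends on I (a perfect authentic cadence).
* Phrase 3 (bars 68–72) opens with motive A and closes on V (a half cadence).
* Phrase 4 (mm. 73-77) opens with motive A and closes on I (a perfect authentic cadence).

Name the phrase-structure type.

repeated period

The cadence pattern HC–PAC–HC–PAC is weak–strong twice, and phrases 3–4 restate phrases 1–2: a period heard twice, not a double period (which would end weakly at phrase 2).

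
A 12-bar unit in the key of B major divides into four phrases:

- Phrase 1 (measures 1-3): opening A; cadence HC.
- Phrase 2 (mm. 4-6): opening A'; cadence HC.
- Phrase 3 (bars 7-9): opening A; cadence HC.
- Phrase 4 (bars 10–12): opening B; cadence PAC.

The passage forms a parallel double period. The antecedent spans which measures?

measures 1–6

In a double period the four phrases pair into a large antecedent (phrases 1–2, ending half cadence) and a large consequent (phrases 3–4, ending perfect authentic cadence). The antecedent spans measures 1–6.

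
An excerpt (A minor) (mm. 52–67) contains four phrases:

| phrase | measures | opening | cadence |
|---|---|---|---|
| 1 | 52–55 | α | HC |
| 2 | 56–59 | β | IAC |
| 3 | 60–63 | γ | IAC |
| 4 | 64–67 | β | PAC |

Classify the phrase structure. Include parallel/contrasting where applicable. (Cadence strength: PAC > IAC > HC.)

contrasting double period

Four phrases in two halves: the first half (mm. 52–59) ends with an imperfect authentic cadence, the second (mm. 60-67) with a perfect authentic cadence — a large antecedent–consequent pair, i.e. a double period.
Phrase 3 begins with different material from phrase 1, making it contrasting.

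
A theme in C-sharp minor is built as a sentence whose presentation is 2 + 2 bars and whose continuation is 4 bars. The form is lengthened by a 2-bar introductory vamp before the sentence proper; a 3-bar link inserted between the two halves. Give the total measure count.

Basic sentence: 2 + 2 + 4 = 8 bars.
8 (basic form) + 2 (introduction) + 3 (link) = 13.

13 measures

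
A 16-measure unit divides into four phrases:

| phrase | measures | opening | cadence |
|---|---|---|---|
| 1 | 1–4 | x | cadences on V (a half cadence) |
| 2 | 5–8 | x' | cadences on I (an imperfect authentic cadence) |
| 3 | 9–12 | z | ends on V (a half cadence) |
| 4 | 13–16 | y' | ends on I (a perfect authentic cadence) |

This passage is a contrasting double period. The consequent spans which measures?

measures 9–16

In a double period the four phrases pair into a large antecedent (phrases 1–2, ending imperfect authentic cadence) and a large consequent (phrases 3–4, ending perfect authentic cadence). The consequent spans mm. 9–16.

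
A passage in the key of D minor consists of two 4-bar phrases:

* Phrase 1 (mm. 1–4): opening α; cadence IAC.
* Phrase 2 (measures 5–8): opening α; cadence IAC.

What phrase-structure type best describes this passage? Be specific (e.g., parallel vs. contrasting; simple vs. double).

Both phrases have the same opening (α) and the same cadence (imperfect authentic cadence): the second is a restatement, not a consequent, so this is a repeated phrase rather than a period.

repeated phrase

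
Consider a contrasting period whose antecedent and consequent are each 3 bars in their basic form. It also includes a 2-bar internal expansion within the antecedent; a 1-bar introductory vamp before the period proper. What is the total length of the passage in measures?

Basic contrasting period: 3 + 3 = 6 bars.
6 (basic form) + 2 (internal expansion) + 1 (introduction) = 9.

9 measures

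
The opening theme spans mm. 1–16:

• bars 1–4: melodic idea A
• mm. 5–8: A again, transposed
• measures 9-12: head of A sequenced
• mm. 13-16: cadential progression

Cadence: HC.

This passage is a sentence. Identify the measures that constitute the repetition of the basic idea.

measures 5–8

The presentation of a sentence is the basic idea (bars 1-4) plus its repetition (bars 5–8); the repetition of the basic idea is therefore mm. 5–8.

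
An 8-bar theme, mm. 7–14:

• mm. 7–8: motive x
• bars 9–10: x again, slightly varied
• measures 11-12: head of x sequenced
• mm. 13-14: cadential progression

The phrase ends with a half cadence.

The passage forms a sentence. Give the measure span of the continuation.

measures 11–14

After the presentation (measures 7–10), the continuation covers the fragmentation through the cadence: measures 11–14.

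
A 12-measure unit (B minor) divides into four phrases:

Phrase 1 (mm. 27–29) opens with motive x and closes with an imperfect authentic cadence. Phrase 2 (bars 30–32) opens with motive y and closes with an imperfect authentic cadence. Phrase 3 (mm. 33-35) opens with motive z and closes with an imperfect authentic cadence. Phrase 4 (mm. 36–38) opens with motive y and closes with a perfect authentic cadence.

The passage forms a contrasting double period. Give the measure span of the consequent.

In a double period the four phrases pair into a large antecedent (phrases 1–2, ending imperfect authentic cadence) and a large consequent (phrases 3–4, ending perfect authentic cadence). The consequent spans bars 33–38.

measures 33–38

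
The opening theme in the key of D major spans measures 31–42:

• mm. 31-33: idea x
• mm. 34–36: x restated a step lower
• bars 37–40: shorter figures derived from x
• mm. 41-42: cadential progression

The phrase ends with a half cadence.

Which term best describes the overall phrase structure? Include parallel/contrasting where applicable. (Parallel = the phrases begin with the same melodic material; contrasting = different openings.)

sentence

Basic idea (mm. 31–33) + its repetition (measures 34-36) form the presentation; fragmentation and cadence (measures 37-42) form the continuation — the 12-bar whole is a sentence.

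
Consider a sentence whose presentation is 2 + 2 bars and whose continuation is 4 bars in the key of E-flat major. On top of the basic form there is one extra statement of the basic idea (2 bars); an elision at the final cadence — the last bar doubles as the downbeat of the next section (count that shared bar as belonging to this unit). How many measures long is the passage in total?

10 measures

Basic sentence: 2 + 2 + 4 = 8 bars.
8 (basic form) + 2 (extra statement) = 10.
The elision shares a bar with the next section but does not change this unit's count.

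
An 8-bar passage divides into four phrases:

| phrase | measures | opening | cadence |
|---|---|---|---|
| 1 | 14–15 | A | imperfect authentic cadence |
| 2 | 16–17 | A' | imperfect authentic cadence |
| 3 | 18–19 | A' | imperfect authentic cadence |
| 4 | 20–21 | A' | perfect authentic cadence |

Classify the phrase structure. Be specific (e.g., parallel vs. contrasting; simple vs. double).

Four phrases in two halves: the first half (measures 14–17) ends with an imperfect authentic cadence, the second (measures 18-21) with a perfect authentic cadence — a large antecedent–consequent pair, i.e. a double period.
Phrase 3 begins with the same material as phrase 1, making it parallel.

parallel double period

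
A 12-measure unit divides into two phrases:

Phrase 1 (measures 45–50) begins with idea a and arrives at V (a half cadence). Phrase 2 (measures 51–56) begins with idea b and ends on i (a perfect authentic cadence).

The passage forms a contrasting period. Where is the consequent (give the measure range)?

measures 51–56

The antecedent is the phrase ending with the weaker cadence (half cadence, phrase 1) and the consequent the one ending more conclusively (perfect authentic cadence, phrase 2); the consequent is mm. 51–56.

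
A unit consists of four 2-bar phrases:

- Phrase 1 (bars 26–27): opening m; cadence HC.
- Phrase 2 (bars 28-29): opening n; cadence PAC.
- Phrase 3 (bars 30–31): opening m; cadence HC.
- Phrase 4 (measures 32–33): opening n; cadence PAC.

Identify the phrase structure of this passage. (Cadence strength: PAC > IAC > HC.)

The cadence pattern HC–PAC–HC–PAC is weak–strong twice, and phrases 3–4 restate phrases 1–2: a period heard twice, not a double period (which would end weakly at phrase 2).

repeated period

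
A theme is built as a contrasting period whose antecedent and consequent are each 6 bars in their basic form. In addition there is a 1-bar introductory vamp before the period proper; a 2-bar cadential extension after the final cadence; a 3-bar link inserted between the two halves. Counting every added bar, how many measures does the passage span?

18 measures

Basic contrasting period: 6 + 6 = 12 bars.
12 (basic form) + 1 (introduction) + 2 (cadential extension) + 3 (link) = 18.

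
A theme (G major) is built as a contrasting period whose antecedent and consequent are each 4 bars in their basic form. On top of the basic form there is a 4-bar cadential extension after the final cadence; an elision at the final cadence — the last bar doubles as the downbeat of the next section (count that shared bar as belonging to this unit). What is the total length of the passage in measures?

12 measures

Basic contrasting period: 4 + 4 = 8 bars.
8 (basic form) + 4 (cadential extension) = 12.
The elision shares a bar with the next section but does not change this unit's count.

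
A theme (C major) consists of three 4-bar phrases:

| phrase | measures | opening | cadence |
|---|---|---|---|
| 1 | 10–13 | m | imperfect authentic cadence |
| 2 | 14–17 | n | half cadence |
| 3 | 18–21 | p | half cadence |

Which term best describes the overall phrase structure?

The final phrase closes with a half cadence, which is not stronger than the preceding half cadence; the 3 phrases lack an overall antecedent–consequent design and so form a phrase group.

phrase group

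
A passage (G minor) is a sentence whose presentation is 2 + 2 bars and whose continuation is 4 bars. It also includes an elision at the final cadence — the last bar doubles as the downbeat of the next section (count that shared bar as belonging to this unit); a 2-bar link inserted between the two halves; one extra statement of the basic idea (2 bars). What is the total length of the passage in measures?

12 measures

Basic sentence: 2 + 2 + 4 = 8 bars.
8 (basic form) + 2 (link) + 2 (extra statement) = 12.
The elision shares a bar with the next section but does not change this unit's count.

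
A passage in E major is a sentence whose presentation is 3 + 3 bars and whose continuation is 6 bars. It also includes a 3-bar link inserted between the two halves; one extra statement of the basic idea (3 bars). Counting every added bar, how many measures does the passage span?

18 measures

Basic sentence: 3 + 3 + 6 = 12 bars.
12 (basic form) + 3 (link) + 3 (extra statement) = 18.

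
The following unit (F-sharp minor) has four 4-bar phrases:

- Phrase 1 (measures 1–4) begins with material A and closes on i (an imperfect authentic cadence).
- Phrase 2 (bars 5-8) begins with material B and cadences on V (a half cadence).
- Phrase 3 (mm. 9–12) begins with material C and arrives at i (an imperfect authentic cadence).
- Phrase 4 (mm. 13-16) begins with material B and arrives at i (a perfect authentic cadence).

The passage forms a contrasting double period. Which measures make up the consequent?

In a double period the four phrases pair into a large antecedent (phrases 1–2, ending half cadence) and a large consequent (phrases 3–4, ending perfect authentic cadence). The consequent spans mm. 9-16.

measures 9–16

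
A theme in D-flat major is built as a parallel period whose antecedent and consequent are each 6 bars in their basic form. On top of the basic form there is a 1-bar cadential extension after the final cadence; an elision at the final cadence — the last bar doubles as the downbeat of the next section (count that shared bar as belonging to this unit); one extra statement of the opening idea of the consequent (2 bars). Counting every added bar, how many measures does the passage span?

15 measures

Basic parallel period: 6 + 6 = 12 bars.
12 (basic form) + 1 (cadential extension) + 2 (extra statement) = 15.
The elision shares a bar with the next section but does not change this unit's count.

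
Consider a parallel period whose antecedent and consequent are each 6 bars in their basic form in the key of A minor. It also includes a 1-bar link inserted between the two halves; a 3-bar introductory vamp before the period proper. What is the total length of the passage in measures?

Basic parallel period: 6 + 6 = 12 bars.
12 (basic form) + 1 (link) + 3 (introduction) = 16.

16 measures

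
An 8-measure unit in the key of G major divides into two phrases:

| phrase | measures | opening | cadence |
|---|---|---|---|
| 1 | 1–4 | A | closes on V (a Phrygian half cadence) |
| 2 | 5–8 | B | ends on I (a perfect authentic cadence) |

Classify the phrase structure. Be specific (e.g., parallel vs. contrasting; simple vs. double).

Phrase 1 ends with a Phrygian half cadence (weaker) and phrase 2 with a perfect authentic cadence (stronger): antecedent + consequent = a period.
The two phrases open with different material (A / B), so the period is contrasting.

contrasting period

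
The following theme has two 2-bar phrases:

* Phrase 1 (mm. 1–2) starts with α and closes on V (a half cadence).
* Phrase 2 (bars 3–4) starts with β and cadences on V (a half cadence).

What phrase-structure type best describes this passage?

phrase group

The second phrase closes with a half cadence, which is not stronger than the first phrase's half cadence; without a weak→strong cadential pair there is no antecedent–consequent relationship, so this is a phrase group rather than a period.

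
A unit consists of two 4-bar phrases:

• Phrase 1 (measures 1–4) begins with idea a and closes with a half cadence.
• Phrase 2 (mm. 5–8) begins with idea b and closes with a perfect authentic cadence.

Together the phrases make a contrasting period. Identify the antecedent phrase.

The phrase ending with the weaker cadence (half cadence) is the antecedent; the one ending more conclusively (perfect authentic cadence) is the consequent. The antecedent is phrase 1.

phrase 1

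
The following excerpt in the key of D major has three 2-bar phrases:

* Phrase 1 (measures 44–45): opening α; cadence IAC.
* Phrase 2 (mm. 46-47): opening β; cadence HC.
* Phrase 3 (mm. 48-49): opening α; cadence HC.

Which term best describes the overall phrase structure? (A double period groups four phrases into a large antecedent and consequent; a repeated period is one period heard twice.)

phrase group

The final phrase closes with a half cadence, which is not stronger than the preceding half cadence; the 3 phrases lack an overall antecedent–consequent design and so form a phrase group.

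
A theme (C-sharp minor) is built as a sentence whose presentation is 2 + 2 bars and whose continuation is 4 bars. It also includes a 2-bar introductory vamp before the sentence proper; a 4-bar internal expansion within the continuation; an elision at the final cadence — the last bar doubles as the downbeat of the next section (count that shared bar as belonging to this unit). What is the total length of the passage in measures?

14 measures

Basic sentence: 2 + 2 + 4 = 8 bars.
8 (basic form) + 2 (introduction) + 4 (internal expansion) = 14.
The elision shares a bar with the next section but does not change this unit's count.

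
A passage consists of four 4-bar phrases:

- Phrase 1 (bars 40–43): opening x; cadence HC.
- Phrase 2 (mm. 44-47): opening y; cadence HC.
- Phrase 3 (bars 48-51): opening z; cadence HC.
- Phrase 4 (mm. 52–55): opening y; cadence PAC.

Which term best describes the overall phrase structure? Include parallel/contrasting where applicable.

Four phrases in two halves: the first half (mm. 40–47) ends with a half cadence, the second (bars 48–55) with a perfect authentic cadence — a large antecedent–consequent pair, i.e. a double period.
Phrase 3 begins with different material from phrase 1, making it contrasting.

contrasting double period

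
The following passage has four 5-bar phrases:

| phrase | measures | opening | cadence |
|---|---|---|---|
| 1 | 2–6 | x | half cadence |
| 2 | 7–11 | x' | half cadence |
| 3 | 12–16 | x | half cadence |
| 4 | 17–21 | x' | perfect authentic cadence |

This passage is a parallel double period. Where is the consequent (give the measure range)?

measures 12–21

In a double period the four phrases pair into a large antecedent (phrases 1–2, ending half cadence) and a large consequent (phrases 3–4, ending perfect authentic cadence). The consequent spans mm. 12-21.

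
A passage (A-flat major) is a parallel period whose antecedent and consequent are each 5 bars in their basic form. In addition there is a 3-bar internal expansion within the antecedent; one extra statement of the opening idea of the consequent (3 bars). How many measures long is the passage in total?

16 measures

Basic parallel period: 5 + 5 = 10 bars.
10 (basic form) + 3 (internal expansion) + 3 (extra statement) = 16.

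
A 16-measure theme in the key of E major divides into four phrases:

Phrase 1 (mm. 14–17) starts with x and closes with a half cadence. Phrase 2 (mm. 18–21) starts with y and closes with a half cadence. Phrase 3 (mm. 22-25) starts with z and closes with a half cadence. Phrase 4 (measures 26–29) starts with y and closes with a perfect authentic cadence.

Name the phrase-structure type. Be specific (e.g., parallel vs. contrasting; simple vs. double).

contrasting double period

Four phrases in two halves: the first half (bars 14–21) ends with a half cadence, the second (mm. 22–29) with a perfect authentic cadence — a large antecedent–consequent pair, i.e. a double period.
Phrase 3 begins with different material from phrase 1, making it contrasting.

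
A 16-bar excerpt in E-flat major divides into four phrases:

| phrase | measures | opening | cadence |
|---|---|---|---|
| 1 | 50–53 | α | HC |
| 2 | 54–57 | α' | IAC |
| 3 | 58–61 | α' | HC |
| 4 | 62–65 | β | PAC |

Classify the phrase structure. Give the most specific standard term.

Four phrases in two halves: the first half (mm. 50–57) ends with an imperfect authentic cadence, the second (measures 58–65) with a perfect authentic cadence — a large antecedent–consequent pair, i.e. a double period.
Phrase 3 begins with the same material as phrase 1, making it parallel.

parallel double period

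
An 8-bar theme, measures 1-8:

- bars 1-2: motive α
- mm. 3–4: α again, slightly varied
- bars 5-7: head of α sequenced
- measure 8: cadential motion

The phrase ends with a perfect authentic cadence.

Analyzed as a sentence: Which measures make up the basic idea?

measures 1–2

The presentation of a sentence is the basic idea (bars 1–2) plus its repetition (mm. 3-4); the basic idea is therefore measures 1–2.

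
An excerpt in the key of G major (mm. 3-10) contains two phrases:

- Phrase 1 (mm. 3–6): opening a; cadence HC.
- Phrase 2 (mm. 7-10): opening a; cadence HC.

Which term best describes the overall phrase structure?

Both phrases have the same opening (a) and the same cadence (half cadence): the second is a restatement, not a consequent, so this is a repeated phrase rather than a period.

repeated phrase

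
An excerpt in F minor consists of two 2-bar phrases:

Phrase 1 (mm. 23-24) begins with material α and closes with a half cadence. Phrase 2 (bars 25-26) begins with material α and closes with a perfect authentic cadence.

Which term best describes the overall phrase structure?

parallel period

Phrase 1 ends with a half cadence (weaker) and phrase 2 with a perfect authentic cadence (stronger): antecedent + consequent = a period.
The two phrases open with the same material (α / α), so the period is parallel.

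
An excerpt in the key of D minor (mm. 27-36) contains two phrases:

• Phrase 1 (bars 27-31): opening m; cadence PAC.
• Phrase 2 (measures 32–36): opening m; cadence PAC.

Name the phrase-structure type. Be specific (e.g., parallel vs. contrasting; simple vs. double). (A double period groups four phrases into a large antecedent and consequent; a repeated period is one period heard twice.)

Both phrases have the same opening (m) and the same cadence (perfect authentic cadence): the second is a restatement, not a consequent, so this is a repeated phrase rather than a period.

repeated phrase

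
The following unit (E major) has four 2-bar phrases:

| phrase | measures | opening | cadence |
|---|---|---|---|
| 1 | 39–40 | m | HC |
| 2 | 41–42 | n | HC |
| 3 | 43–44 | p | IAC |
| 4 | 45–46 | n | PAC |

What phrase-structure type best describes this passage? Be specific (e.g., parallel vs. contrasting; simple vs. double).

Four phrases in two halves: the first half (mm. 39-42) ends with a half cadence, the second (measures 43–46) with a perfect authentic cadence — a large antecedent–consequent pair, i.e. a double period.
Phrase 3 begins with different material from phrase 1, making it contrasting.

contrasting double period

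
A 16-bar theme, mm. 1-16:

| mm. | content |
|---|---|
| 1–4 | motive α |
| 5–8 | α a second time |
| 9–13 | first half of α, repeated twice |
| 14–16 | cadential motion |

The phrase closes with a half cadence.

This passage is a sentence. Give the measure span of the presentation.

measures 1–8

The presentation of a sentence is the basic idea (measures 1–4) plus its repetition (measures 5-8); the presentation is therefore mm. 1–8.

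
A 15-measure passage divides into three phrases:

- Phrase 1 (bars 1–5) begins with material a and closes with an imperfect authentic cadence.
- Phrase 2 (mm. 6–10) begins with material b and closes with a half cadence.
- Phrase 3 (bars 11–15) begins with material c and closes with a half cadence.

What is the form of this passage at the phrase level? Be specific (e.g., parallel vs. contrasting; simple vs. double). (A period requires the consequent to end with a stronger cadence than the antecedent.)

phrase group

The final phrase closes with a half cadence, which is not stronger than the preceding half cadence; the 3 phrases lack an overall antecedent–consequent design and so form a phrase group.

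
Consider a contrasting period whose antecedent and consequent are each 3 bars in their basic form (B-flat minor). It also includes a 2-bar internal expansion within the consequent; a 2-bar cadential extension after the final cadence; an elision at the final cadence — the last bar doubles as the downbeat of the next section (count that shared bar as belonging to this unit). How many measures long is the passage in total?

Basic contrasting period: 3 + 3 = 6 bars.
6 (basic form) + 2 (internal expansion) + 2 (cadential extension) = 10.
The elision shares a bar with the next section but does not change this unit's count.

10 measures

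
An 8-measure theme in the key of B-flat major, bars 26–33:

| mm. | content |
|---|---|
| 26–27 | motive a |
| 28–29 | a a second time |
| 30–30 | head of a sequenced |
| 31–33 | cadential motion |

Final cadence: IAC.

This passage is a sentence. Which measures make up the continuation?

After the presentation (mm. 26-29), the continuation covers the fragmentation through the cadence: measures 30-33.

measures 30–33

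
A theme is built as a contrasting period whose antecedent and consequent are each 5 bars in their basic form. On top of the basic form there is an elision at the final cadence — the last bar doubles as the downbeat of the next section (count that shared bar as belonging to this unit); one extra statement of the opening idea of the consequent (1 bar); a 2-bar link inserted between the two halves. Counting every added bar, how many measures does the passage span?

Basic contrasting period: 5 + 5 = 10 bars.
10 (basic form) + 1 (extra statement) + 2 (link) = 13.
The elision shares a bar with the next section but does not change this unit's count.

13 measures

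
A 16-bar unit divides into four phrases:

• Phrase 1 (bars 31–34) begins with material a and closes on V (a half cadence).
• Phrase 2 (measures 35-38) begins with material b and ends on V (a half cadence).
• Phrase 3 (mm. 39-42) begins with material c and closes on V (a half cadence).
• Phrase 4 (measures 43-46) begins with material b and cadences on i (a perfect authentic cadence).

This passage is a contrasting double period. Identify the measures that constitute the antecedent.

In a double period the four phrases pair into a large antecedent (phrases 1–2, ending half cadence) and a large consequent (phrases 3–4, ending perfect authentic cadence). The antecedent spans mm. 31–38.

measures 31–38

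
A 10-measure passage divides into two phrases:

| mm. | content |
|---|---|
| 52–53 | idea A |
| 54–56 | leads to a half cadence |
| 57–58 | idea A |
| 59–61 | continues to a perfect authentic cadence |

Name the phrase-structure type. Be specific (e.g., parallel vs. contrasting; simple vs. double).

Phrase 1 ends with a half cadence (weaker) and phrase 2 with a perfect authentic cadence (stronger): antecedent + consequent = a period.
The two phrases open with the same material (A / A), so the period is parallel.

parallel period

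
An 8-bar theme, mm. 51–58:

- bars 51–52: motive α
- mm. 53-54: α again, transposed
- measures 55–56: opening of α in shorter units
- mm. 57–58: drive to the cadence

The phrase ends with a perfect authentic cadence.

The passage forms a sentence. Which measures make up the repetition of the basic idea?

The presentation of a sentence is the basic idea (measures 51-52) plus its repetition (bars 53–54); the repetition of the basic idea is therefore bars 53–54.

measures 53–54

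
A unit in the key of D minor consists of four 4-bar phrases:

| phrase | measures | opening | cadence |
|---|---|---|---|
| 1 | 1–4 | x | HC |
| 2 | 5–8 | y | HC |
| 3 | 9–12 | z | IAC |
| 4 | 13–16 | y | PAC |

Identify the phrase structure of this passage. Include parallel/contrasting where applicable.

Four phrases in two halves: the first half (measures 1–8) ends with a half cadence, the second (mm. 9–16) with a perfect authentic cadence — a large antecedent–consequent pair, i.e. a double period.
Phrase 3 begins with different material from phrase 1, making it contrasting.

contrasting double period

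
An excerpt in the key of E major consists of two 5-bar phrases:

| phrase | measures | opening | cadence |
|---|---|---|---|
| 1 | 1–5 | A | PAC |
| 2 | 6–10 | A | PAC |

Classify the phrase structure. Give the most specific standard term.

repeated phrase

Both phrases have the same opening (A) and the same cadence (perfect authentic cadence): the second is a restatement, not a consequent, so this is a repeated phrase rather than a period.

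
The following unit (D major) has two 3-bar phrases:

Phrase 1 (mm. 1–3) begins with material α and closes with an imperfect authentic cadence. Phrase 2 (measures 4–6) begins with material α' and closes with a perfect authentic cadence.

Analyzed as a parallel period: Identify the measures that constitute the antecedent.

The antecedent is the phrase ending with the weaker cadence (imperfect authentic cadence, phrase 1) and the consequent the one ending more conclusively (perfect authentic cadence, phrase 2); the antecedent is bars 1–3.

measures 1–3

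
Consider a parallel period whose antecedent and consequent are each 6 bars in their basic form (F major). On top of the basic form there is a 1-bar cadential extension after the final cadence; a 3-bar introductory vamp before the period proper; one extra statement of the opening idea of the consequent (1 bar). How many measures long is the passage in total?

Basic parallel period: 6 + 6 = 12 bars.
12 (basic form) + 1 (cadential extension) + 3 (introduction) + 1 (extra statement) = 17.

17 measures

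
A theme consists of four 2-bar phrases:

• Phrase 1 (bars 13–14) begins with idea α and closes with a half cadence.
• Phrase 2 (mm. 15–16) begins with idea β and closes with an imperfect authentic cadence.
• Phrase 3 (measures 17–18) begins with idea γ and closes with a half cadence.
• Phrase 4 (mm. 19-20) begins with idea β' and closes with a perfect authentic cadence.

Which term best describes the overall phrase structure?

Four phrases in two halves: the first half (mm. 13–16) ends with an imperfect authentic cadence, the second (mm. 17-20) with a perfect authentic cadence — a large antecedent–consequent pair, i.e. a double period.
Phrase 3 begins with different material from phrase 1, making it contrasting.

contrasting double period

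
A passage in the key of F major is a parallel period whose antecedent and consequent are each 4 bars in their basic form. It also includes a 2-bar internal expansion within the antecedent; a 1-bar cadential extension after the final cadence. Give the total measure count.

Basic parallel period: 4 + 4 = 8 bars.
8 (basic form) + 2 (internal expansion) + 1 (cadential extension) = 11.

11 measures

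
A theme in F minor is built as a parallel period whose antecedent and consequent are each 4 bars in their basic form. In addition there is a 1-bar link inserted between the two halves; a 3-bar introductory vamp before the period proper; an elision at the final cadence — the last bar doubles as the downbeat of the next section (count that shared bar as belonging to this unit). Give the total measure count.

Basic parallel period: 4 + 4 = 8 bars.
8 (basic form) + 1 (link) + 3 (introduction) = 12.
The elision shares a bar with the next section but does not change this unit's count.

12 measures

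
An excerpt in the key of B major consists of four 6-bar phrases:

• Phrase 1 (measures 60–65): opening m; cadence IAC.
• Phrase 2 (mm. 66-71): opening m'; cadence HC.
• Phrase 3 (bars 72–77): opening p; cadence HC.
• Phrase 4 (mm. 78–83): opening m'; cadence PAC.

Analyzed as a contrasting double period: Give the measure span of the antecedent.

In a double period the four phrases pair into a large antecedent (phrases 1–2, ending half cadence) and a large consequent (phrases 3–4, ending perfect authentic cadence). The antecedent spans mm. 60–71.

measures 60–71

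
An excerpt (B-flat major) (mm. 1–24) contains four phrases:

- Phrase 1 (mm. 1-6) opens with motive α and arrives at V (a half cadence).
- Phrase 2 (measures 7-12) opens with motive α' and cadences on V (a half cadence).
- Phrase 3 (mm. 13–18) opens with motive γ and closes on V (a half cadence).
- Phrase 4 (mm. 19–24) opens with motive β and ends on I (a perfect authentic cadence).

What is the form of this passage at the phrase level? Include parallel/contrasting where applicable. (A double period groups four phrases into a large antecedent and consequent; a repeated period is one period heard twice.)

contrasting double period

Four phrases in two halves: the first half (bars 1–12) ends with a half cadence, the second (measures 13–24) with a perfect authentic cadence — a large antecedent–consequent pair, i.e. a double period.
Phrase 3 begins with different material from phrase 1, making it contrasting.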